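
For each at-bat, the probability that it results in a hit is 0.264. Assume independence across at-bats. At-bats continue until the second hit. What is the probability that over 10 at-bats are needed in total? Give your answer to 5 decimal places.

Needing more than 10 at-bats ⇔ fewer than 2 successes in the first 10. With X ~ Binomial(10, 0.264), P(Y > 10) = P(X ≤ 1).
  k=0: C(10,0)·0.264^0·0.736^10 = 0.0466421
  k=1: C(10,1)·0.264^1·0.736^9 = 0.1673032
P(X ≤ 1) = 0.2139453

0.21395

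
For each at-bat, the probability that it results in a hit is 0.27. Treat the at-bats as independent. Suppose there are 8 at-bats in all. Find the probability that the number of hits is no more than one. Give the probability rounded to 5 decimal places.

0.31927

X ~ Binomial(8, 0.27); P(X ≤ 1) = Σ C(8,k) p^k (1−p)^(8−k) over k:
  k=0: C(8,0)·0.27^0·0.73^8 = 0.0806460
  k=1: C(8,1)·0.27^1·0.73^7 = 0.2386238
Total = 0.3192698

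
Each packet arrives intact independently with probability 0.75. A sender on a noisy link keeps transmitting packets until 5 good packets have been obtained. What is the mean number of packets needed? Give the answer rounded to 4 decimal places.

Y = total packets until the fifth success; negative binomial with r=5, p=0.75.
E[Y] = r / p = 5 / 0.75 = 6.666667

6.6667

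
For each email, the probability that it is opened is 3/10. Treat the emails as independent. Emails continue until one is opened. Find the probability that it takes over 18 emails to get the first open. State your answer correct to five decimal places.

Y = number of emails to the first success; geometric, p = 0.30.
P(Y > 18) = P(first 18 all fail) = (1−p)^18 = 0.0016284

0.00163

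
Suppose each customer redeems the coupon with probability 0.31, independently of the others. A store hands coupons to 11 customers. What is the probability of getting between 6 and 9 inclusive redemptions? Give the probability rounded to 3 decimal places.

0.090

X ~ Binomial(11, 0.31); P(6 ≤ X ≤ 9) = Σ C(11,k) p^k (1−p)^(11−k) over k:
  k=6: C(11,6)·0.31^6·0.69^5 = 0.06413
  k=7: C(11,7)·0.31^7·0.69^4 = 0.02058
  k=8: C(11,8)·0.31^8·0.69^3 = 0.00462
  k=9: C(11,9)·0.31^9·0.69^2 = 0.00069
Total = 0.09002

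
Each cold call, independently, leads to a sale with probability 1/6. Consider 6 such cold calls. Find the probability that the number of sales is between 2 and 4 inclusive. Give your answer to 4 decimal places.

X ~ Binomial(6, 0.166667); P(2 ≤ X ≤ 4) = Σ C(6,k) p^k (1−p)^(6−k) over k:
  k=2: C(6,2)·0.166667^2·0.833333^4 = 0.200939
  k=3: C(6,3)·0.166667^3·0.833333^3 = 0.053584
  k=4: C(6,4)·0.166667^4·0.833333^2 = 0.008038
Total = 0.262560

0.2626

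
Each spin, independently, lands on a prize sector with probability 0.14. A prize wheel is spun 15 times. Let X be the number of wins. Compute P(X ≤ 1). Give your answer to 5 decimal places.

X ~ Binomial(15, 0.14); P(X ≤ 1) = Σ C(15,k) p^k (1−p)^(15−k) over k:
  k=0: C(15,0)·0.14^0·0.86^15 = 0.1041062
  k=1: C(15,1)·0.14^1·0.86^14 = 0.2542129
Total = 0.3583192

0.35832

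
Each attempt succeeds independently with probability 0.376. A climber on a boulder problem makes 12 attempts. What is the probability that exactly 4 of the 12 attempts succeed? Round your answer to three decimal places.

X ~ Binomial(n=12, p=0.376).
P(X=4) = C(12,4) · p^4 · (1−p)^8
= 495 · 0.019987 · 0.022987 = 0.22742

0.227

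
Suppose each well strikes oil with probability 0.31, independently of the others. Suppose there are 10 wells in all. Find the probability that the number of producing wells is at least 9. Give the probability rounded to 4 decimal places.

0.0002

X ~ Binomial(10, 0.31); P(X ≥ 9) = Σ C(10,k) p^k (1−p)^(10−k) over k:
  k=9: C(10,9)·0.31^9·0.69^1 = 0.000182
  k=10: C(10,10)·0.31^10·0.69^0 = 0.000008
Total = 0.000191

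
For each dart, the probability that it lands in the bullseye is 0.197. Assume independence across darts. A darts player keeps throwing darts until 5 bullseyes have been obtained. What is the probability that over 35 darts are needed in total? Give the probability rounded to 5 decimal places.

0.15339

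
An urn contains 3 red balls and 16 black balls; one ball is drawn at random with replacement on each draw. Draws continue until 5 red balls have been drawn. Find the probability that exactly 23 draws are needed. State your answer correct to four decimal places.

0.0326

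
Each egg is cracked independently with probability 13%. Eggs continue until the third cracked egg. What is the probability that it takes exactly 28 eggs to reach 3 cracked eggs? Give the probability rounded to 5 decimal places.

0.02372

Y = trial on which the third success occurs; negative binomial, r=3, p=0.13.
P(Y=28) = C(27,2) · p^3 · (1−p)^25
= 351 · 0.002197 · 0.03076 = 0.0237202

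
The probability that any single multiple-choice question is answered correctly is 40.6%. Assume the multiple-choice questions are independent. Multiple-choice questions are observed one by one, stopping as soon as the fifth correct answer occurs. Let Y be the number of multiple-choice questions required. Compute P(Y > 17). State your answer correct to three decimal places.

Needing more than 17 multiple-choice questions ⇔ fewer than 5 successes in the first 17. With X ~ Binomial(17, 0.406), P(Y > 17) = P(X ≤ 4).
  k=0: C(17,0)·0.406^0·0.594^17 = 0.00014
  k=1: C(17,1)·0.406^1·0.594^16 = 0.00166
  k=2: C(17,2)·0.406^2·0.594^15 = 0.00907
  k=3: C(17,3)·0.406^3·0.594^14 = 0.03098
  k=4: C(17,4)·0.406^4·0.594^13 = 0.07411
P(X ≤ 4) = 0.11596

0.116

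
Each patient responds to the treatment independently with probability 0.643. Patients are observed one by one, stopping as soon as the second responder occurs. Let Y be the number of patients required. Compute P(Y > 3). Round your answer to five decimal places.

Needing more than 3 patients ⇔ fewer than 2 successes in the first 3. With X ~ Binomial(3, 0.643), P(Y > 3) = P(X ≤ 1).
  k=0: C(3,0)·0.643^0·0.357^3 = 0.0454993
  k=1: C(3,1)·0.643^1·0.357^2 = 0.2458491
P(X ≤ 1) = 0.2913484

0.29135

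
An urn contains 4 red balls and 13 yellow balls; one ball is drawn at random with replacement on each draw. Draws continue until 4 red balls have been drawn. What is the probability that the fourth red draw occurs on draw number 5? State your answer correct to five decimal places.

0.00938

Y = trial on which the fourth success occurs; negative binomial, r=4, p=0.235294.
P(Y=5) = C(4,3) · p^4 · (1−p)^1
= 4 · 0.0030651 · 0.76471 = 0.0093756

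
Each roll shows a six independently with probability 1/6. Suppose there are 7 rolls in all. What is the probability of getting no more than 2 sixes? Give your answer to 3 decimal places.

0.904

X ~ Binomial(7, 0.166667); P(X ≤ 2) = Σ C(7,k) p^k (1−p)^(7−k) over k:
  k=0: C(7,0)·0.166667^0·0.833333^7 = 0.27908
  k=1: C(7,1)·0.166667^1·0.833333^6 = 0.39071
  k=2: C(7,2)·0.166667^2·0.833333^5 = 0.23443
Total = 0.90422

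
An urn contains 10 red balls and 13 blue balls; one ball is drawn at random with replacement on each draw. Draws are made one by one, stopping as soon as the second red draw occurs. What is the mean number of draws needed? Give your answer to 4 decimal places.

Y = total draws until the second success; negative binomial with r=2, p=0.434783.
E[Y] = r / p = 2 / 0.434783 = 4.600000

4.6000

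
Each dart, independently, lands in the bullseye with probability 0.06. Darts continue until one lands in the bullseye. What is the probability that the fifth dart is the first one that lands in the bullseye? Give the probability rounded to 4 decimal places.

0.0468

Geometric (trials to first success), p = 0.06.
P(Y = 5) = (1−p)^4 · p = 0.78075 · 0.06 = 0.046845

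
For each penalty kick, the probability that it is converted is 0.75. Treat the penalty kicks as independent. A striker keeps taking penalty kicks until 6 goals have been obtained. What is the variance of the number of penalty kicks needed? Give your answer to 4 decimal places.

2.6667

Y = total penalty kicks until the sixth success; negative binomial with r=6, p=0.75.
Var(Y) = r(1−p)/p² = 6·0.25 / 0.75² = 2.666667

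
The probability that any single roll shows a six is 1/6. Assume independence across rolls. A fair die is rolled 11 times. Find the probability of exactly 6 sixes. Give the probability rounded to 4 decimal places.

0.0040

X ~ Binomial(n=11, p=0.166667).
P(X=6) = C(11,6) · p^6 · (1−p)^5
= 462 · 2.1433e-05 · 0.40188 = 0.003979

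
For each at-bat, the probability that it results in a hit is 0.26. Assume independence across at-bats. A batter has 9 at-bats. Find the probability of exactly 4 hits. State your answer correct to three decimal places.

X ~ Binomial(n=9, p=0.26).
P(X=4) = C(9,4) · p^4 · (1−p)^5
= 126 · 0.0045698 · 0.2219 = 0.12777

0.128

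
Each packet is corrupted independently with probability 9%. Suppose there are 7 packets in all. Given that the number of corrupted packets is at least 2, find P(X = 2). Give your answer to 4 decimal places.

X ~ Binomial(7, 0.09). Want P(X=2 | X≥2) = P(X=2) / P(X≥2).
P(X=2) = C(7,2)·0.09^2·0.91^5 = 0.106148
P(X≥2) = 1 − 0.516761 − 0.357758 = 0.125481
Ratio = 0.106148 / 0.125481 = 0.845925

0.8459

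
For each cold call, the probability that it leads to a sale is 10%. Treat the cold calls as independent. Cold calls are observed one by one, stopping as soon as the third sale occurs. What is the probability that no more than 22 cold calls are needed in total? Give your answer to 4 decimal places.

0.3800

Finishing within 22 cold calls ⇔ at least 3 successes in the first 22. With X ~ Binomial(22, 0.10), P(Y ≤ 22) = 1 − P(X ≤ 2).
  k=0: C(22,0)·0.10^0·0.90^22 = 0.098477
  k=1: C(22,1)·0.10^1·0.90^21 = 0.240722
  k=2: C(22,2)·0.10^2·0.90^20 = 0.280842
1 − 0.620041 = 0.379959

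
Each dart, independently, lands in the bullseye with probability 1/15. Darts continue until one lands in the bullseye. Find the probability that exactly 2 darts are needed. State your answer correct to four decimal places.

0.0622

Geometric (trials to first success), p = 0.066667.
P(Y = 2) = (1−p)^1 · p = 0.93333 · 0.066667 = 0.062222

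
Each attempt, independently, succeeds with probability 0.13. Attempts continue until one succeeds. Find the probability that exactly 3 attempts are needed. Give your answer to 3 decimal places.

0.098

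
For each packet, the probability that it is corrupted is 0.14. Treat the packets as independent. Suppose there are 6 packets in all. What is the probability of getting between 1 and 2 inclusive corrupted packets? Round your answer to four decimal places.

X ~ Binomial(6, 0.14); P(1 ≤ X ≤ 2) = Σ C(6,k) p^k (1−p)^(6−k) over k:
  k=1: C(6,1)·0.14^1·0.86^5 = 0.395159
  k=2: C(6,2)·0.14^2·0.86^4 = 0.160820
Total = 0.555979

0.5560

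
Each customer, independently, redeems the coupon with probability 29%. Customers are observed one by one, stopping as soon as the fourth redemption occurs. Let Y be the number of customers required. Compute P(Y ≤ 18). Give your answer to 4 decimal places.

0.8119

Finishing within 18 customers ⇔ at least 4 successes in the first 18. With X ~ Binomial(18, 0.29), P(Y ≤ 18) = 1 − P(X ≤ 3).
  k=0: C(18,0)·0.29^0·0.71^18 = 0.002102
  k=1: C(18,1)·0.29^1·0.71^17 = 0.015455
  k=2: C(18,2)·0.29^2·0.71^16 = 0.053656
  k=3: C(18,3)·0.29^3·0.71^15 = 0.116885
1 − 0.188098 = 0.811902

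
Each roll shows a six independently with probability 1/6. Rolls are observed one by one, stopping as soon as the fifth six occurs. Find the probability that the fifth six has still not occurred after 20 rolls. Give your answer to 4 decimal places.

0.7687

Needing more than 20 rolls ⇔ fewer than 5 successes in the first 20. With X ~ Binomial(20, 0.166667), P(Y > 20) = P(X ≤ 4).
  k=0: C(20,0)·0.166667^0·0.833333^20 = 0.026084
  k=1: C(20,1)·0.166667^1·0.833333^19 = 0.104336
  k=2: C(20,2)·0.166667^2·0.833333^18 = 0.198239
  k=3: C(20,3)·0.166667^3·0.833333^17 = 0.237887
  k=4: C(20,4)·0.166667^4·0.833333^16 = 0.202204
P(X ≤ 4) = 0.768749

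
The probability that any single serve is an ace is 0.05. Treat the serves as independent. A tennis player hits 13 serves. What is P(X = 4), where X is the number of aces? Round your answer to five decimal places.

0.00282

X ~ Binomial(n=13, p=0.05).
P(X=4) = C(13,4) · p^4 · (1−p)^9
= 715 · 6.25e-06 · 0.63025 = 0.0028164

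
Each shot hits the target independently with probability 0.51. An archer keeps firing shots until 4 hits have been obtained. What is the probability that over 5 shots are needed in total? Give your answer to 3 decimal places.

0.800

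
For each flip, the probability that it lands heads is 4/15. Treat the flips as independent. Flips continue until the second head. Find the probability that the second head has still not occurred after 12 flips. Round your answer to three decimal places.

0.130

Needing more than 12 flips ⇔ fewer than 2 successes in the first 12. With X ~ Binomial(12, 0.266667), P(Y > 12) = P(X ≤ 1).
  k=0: C(12,0)·0.266667^0·0.733333^12 = 0.02419
  k=1: C(12,1)·0.266667^1·0.733333^11 = 0.10555
P(X ≤ 1) = 0.12974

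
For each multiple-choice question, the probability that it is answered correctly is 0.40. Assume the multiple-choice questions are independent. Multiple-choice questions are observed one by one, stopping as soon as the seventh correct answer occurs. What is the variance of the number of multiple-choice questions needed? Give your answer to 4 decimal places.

Y = total multiple-choice questions until the seventh success; negative binomial with r=7, p=0.40.
Var(Y) = r(1−p)/p² = 7·0.60 / 0.40² = 26.250000

26.2500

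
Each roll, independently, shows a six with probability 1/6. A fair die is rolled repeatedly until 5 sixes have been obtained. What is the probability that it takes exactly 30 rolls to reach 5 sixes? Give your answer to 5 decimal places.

0.03202

Y = trial on which the fifth success occurs; negative binomial, r=5, p=0.166667.
P(Y=30) = C(29,4) · p^5 · (1−p)^25
= 23751 · 0.0001286 · 0.010483 = 0.0320180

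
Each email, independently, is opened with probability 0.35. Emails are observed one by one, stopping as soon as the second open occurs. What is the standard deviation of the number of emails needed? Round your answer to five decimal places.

3.25764

Y = total emails until the second success; negative binomial with r=2, p=0.35.
SD(Y) = √[r(1−p)/p²] = √(10.6122449) = 3.2576441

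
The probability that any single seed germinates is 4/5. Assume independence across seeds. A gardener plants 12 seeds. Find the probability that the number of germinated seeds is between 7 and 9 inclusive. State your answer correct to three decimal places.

X ~ Binomial(12, 0.80); P(7 ≤ X ≤ 9) = Σ C(12,k) p^k (1−p)^(12−k) over k:
  k=7: C(12,7)·0.80^7·0.20^5 = 0.05315
  k=8: C(12,8)·0.80^8·0.20^4 = 0.13288
  k=9: C(12,9)·0.80^9·0.20^3 = 0.23622
Total = 0.42225

0.422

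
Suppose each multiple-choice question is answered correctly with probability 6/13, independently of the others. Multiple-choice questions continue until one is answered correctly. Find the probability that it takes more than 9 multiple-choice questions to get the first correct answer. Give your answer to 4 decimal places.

0.0038

Y = number of multiple-choice questions to the first success; geometric, p = 0.461538.
P(Y > 9) = P(first 9 all fail) = (1−p)^9 = 0.003805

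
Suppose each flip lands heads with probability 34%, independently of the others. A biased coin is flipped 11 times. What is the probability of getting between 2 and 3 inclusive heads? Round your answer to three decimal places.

0.385

X ~ Binomial(11, 0.34); P(2 ≤ X ≤ 3) = Σ C(11,k) p^k (1−p)^(11−k) over k:
  k=2: C(11,2)·0.34^2·0.66^9 = 0.15108
  k=3: C(11,3)·0.34^3·0.66^8 = 0.23349
Total = 0.38458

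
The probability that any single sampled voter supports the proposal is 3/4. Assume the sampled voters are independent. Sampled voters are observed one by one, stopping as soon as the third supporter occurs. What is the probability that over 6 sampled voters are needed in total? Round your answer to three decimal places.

0.038

Needing more than 6 sampled voters ⇔ fewer than 3 successes in the first 6. With X ~ Binomial(6, 0.75), P(Y > 6) = P(X ≤ 2).
  k=0: C(6,0)·0.75^0·0.25^6 = 0.00024
  k=1: C(6,1)·0.75^1·0.25^5 = 0.00439
  k=2: C(6,2)·0.75^2·0.25^4 = 0.03296
P(X ≤ 2) = 0.03760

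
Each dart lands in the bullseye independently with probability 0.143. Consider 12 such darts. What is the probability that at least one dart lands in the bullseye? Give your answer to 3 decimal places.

P(at least one) = 1 − P(none) = 1 − (1 − 0.143)^12
= 1 − 0.15695 = 0.84305

0.843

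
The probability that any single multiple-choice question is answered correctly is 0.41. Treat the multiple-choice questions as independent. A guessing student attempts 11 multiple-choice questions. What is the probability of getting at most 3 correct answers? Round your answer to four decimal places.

0.2731

X ~ Binomial(11, 0.41); P(X ≤ 3) = Σ C(11,k) p^k (1−p)^(11−k) over k:
  k=0: C(11,0)·0.41^0·0.59^11 = 0.003016
  k=1: C(11,1)·0.41^1·0.59^10 = 0.023051
  k=2: C(11,2)·0.41^2·0.59^9 = 0.080094
  k=3: C(11,3)·0.41^3·0.59^8 = 0.166975
Total = 0.273136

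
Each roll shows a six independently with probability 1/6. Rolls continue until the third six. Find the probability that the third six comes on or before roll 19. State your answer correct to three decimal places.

Finishing within 19 rolls ⇔ at least 3 successes in the first 19. With X ~ Binomial(19, 0.166667), P(Y ≤ 19) = 1 − P(X ≤ 2).
  k=0: C(19,0)·0.166667^0·0.833333^19 = 0.03130
  k=1: C(19,1)·0.166667^1·0.833333^18 = 0.11894
  k=2: C(19,2)·0.166667^2·0.833333^17 = 0.21410
1 − 0.36434 = 0.63566

0.636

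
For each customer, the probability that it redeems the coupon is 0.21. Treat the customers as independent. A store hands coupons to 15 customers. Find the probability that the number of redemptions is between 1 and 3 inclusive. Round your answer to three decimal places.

X ~ Binomial(15, 0.21); P(1 ≤ X ≤ 3) = Σ C(15,k) p^k (1−p)^(15−k) over k:
  k=1: C(15,1)·0.21^1·0.79^14 = 0.11617
  k=2: C(15,2)·0.21^2·0.79^13 = 0.21616
  k=3: C(15,3)·0.21^3·0.79^12 = 0.24900
Total = 0.58133

0.581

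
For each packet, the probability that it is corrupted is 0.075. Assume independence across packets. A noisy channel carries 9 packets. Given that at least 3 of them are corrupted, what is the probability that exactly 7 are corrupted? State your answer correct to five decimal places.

0.00002

X ~ Binomial(9, 0.075). Want P(X=7 | X≥3) = P(X=7) / P(X≥3).
P(X=7) = C(9,7)·0.075^7·0.925^2 = 0.0000004
P(X≥3) = 1 − 0.4957647 − 0.3617742 − 0.1173322 = 0.0251289
Ratio = 0.0000004 / 0.0251289 = 0.0000164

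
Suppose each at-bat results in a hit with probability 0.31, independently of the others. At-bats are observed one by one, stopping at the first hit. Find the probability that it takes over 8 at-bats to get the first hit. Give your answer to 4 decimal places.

0.0514

Y = number of at-bats to the first success; geometric, p = 0.31.
P(Y > 8) = P(first 8 all fail) = (1−p)^8 = 0.051380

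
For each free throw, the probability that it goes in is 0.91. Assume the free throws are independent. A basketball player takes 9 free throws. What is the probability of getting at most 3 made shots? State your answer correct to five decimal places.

X ~ Binomial(9, 0.91); P(X ≤ 3) = Σ C(9,k) p^k (1−p)^(9−k) over k:
  k=0: C(9,0)·0.91^0·0.09^9 = 0.0000000
  k=1: C(9,1)·0.91^1·0.09^8 = 0.0000000
  k=2: C(9,2)·0.91^2·0.09^7 = 0.0000014
  k=3: C(9,3)·0.91^3·0.09^6 = 0.0000336
Total = 0.0000351

0.00004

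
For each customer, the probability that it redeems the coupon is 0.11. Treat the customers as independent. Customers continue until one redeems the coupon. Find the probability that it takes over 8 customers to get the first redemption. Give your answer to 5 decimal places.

0.39366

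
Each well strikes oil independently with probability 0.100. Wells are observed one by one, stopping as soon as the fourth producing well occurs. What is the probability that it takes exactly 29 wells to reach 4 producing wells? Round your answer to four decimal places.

Y = trial on which the fourth success occurs; negative binomial, r=4, p=0.10.
P(Y=29) = C(28,3) · p^4 · (1−p)^25
= 3276 · 0.0001 · 0.07179 = 0.023518

0.0235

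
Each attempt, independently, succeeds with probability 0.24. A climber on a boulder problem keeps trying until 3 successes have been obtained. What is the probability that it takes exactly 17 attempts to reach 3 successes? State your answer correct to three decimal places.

0.036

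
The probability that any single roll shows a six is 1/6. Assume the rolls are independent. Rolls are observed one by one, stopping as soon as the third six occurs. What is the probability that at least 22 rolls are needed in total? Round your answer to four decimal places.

Needing more than 21 rolls ⇔ fewer than 3 successes in the first 21. With X ~ Binomial(21, 0.166667), P(Y > 21) = P(X ≤ 2).
  k=0: C(21,0)·0.166667^0·0.833333^21 = 0.021737
  k=1: C(21,1)·0.166667^1·0.833333^20 = 0.091294
  k=2: C(21,2)·0.166667^2·0.833333^19 = 0.182588
P(X ≤ 2) = 0.295619

0.2956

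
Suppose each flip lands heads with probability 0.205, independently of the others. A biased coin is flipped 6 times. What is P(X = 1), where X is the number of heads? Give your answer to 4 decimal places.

0.3906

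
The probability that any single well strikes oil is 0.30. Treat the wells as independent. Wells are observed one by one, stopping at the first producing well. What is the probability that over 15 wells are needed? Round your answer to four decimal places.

0.0047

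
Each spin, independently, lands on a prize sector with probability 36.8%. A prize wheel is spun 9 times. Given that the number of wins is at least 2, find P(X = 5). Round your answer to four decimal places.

0.1508

X ~ Binomial(9, 0.368). Want P(X=5 | X≥2) = P(X=5) / P(X≥2).
P(X=5) = C(9,5)·0.368^5·0.632^4 = 0.135668
P(X≥2) = 1 − 0.016086 − 0.084300 = 0.899614
Ratio = 0.135668 / 0.899614 = 0.150807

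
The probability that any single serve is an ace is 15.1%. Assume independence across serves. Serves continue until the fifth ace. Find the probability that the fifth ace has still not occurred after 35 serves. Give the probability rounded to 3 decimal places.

0.375

Needing more than 35 serves ⇔ fewer than 5 successes in the first 35. With X ~ Binomial(35, 0.151), P(Y > 35) = P(X ≤ 4).
  k=0: C(35,0)·0.151^0·0.849^35 = 0.00325
  k=1: C(35,1)·0.151^1·0.849^34 = 0.02023
  k=2: C(35,2)·0.151^2·0.849^33 = 0.06115
  k=3: C(35,3)·0.151^3·0.849^32 = 0.11964
  k=4: C(35,4)·0.151^4·0.849^31 = 0.17023
P(X ≤ 4) = 0.37451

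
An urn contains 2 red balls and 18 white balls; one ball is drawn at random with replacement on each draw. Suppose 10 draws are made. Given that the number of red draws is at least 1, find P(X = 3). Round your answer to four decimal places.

0.0881

X ~ Binomial(10, 0.10). Want P(X=3 | X≥1) = P(X=3) / P(X≥1).
P(X=3) = C(10,3)·0.10^3·0.90^7 = 0.057396
P(X≥1) = 1 − 0.348678 = 0.651322
Ratio = 0.057396 / 0.651322 = 0.088122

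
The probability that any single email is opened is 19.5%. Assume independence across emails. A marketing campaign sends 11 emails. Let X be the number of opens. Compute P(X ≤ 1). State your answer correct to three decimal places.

0.337

X ~ Binomial(11, 0.195); P(X ≤ 1) = Σ C(11,k) p^k (1−p)^(11−k) over k:
  k=0: C(11,0)·0.195^0·0.805^11 = 0.09199
  k=1: C(11,1)·0.195^1·0.805^10 = 0.24512
Total = 0.33712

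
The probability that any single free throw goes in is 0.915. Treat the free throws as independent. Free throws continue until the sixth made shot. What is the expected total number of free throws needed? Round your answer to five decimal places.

Y = total free throws until the sixth success; negative binomial with r=6, p=0.915.
E[Y] = r / p = 6 / 0.915 = 6.5573770

6.55738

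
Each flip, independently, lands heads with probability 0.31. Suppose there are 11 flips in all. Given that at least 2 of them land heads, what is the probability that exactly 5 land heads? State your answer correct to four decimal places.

0.1587

X ~ Binomial(11, 0.31). Want P(X=5 | X≥2) = P(X=5) / P(X≥2).
P(X=5) = C(11,5)·0.31^5·0.69^6 = 0.142740
P(X≥2) = 1 − 0.016879 − 0.083415 = 0.899706
Ratio = 0.142740 / 0.899706 = 0.158652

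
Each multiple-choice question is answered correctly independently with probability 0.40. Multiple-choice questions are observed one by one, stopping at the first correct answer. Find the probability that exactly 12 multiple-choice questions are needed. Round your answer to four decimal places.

0.0015

Geometric (trials to first success), p = 0.40.
P(Y = 12) = (1−p)^11 · p = 0.003628 · 0.40 = 0.001451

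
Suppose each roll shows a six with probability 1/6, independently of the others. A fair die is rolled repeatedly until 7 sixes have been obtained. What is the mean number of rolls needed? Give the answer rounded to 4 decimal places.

Y = total rolls until the seventh success; negative binomial with r=7, p=0.166667.
E[Y] = r / p = 7 / 0.166667 = 42.000000

42.0000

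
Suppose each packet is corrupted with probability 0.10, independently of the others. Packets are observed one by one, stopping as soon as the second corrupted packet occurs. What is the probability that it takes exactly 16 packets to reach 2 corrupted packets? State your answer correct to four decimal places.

0.0343

Y = trial on which the second success occurs; negative binomial, r=2, p=0.10.
P(Y=16) = C(15,1) · p^2 · (1−p)^14
= 15 · 0.01 · 0.22877 = 0.034315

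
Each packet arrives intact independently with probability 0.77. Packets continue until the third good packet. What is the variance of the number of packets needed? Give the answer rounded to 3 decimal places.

Y = total packets until the third success; negative binomial with r=3, p=0.77.
Var(Y) = r(1−p)/p² = 3·0.23 / 0.77² = 1.16377

1.164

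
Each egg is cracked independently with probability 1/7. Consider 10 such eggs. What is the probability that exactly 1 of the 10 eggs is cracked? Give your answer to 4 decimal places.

X ~ Binomial(n=10, p=0.142857).
P(X=1) = C(10,1) · p^1 · (1−p)^9
= 10 · 0.14286 · 0.24973 = 0.356764

0.3568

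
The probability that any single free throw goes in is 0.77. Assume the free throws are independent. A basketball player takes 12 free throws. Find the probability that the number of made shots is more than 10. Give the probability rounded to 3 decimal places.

0.199

X ~ Binomial(12, 0.77); P(X ≥ 11) = Σ C(12,k) p^k (1−p)^(12−k) over k:
  k=11: C(12,11)·0.77^11·0.23^1 = 0.15571
  k=12: C(12,12)·0.77^12·0.23^0 = 0.04344
Total = 0.19915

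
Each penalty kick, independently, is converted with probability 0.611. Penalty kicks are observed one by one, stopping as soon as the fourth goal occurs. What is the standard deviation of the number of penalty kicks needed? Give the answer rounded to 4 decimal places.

2.0416

Y = total penalty kicks until the fourth success; negative binomial with r=4, p=0.611.
SD(Y) = √[r(1−p)/p²] = √(4.167995) = 2.041567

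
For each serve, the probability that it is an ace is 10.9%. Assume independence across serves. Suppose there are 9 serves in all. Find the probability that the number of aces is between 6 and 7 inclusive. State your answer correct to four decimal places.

X ~ Binomial(9, 0.109); P(6 ≤ X ≤ 7) = Σ C(9,k) p^k (1−p)^(9−k) over k:
  k=6: C(9,6)·0.109^6·0.891^3 = 0.000100
  k=7: C(9,7)·0.109^7·0.891^2 = 0.000005
Total = 0.000105

0.0001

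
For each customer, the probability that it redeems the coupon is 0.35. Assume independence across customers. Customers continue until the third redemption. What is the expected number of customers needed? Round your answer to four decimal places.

8.5714

Y = total customers until the third success; negative binomial with r=3, p=0.35.
E[Y] = r / p = 3 / 0.35 = 8.571429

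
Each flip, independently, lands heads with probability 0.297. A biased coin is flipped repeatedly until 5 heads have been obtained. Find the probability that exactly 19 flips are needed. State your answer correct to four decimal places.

Y = trial on which the fifth success occurs; negative binomial, r=5, p=0.297.
P(Y=19) = C(18,4) · p^5 · (1−p)^14
= 3060 · 0.0023109 · 0.0072007 = 0.050919

0.0509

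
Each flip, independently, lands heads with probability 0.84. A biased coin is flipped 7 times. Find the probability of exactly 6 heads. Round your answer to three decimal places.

X ~ Binomial(n=7, p=0.84).
P(X=6) = C(7,6) · p^6 · (1−p)^1
= 7 · 0.3513 · 0.16 = 0.39345

0.393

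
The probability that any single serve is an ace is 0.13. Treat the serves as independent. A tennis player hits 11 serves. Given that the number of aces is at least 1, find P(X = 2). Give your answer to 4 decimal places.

0.3386

X ~ Binomial(11, 0.13). Want P(X=2 | X≥1) = P(X=2) / P(X≥1).
P(X=2) = C(11,2)·0.13^2·0.87^9 = 0.265413
P(X≥1) = 1 − 0.216128 = 0.783872
Ratio = 0.265413 / 0.783872 = 0.338593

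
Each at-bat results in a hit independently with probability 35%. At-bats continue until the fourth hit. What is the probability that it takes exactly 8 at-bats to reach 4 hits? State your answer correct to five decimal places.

0.09375

Y = trial on which the fourth success occurs; negative binomial, r=4, p=0.35.
P(Y=8) = C(7,3) · p^4 · (1−p)^4
= 35 · 0.015006 · 0.17851 = 0.0937548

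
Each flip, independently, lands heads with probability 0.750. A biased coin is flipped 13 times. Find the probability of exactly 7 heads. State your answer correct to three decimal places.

X ~ Binomial(n=13, p=0.75).
P(X=7) = C(13,7) · p^7 · (1−p)^6
= 1716 · 0.13348 · 0.00024414 = 0.05592

0.056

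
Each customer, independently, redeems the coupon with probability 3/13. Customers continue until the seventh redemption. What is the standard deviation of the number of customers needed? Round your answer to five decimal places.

Y = total customers until the seventh success; negative binomial with r=7, p=0.230769.
SD(Y) = √[r(1−p)/p²] = √(101.1111111) = 10.0554021

10.05540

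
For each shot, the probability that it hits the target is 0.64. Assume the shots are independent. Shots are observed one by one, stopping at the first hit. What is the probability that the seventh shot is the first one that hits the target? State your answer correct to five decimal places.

Geometric (trials to first success), p = 0.64.
P(Y = 7) = (1−p)^6 · p = 0.0021768 · 0.64 = 0.0013931

0.00139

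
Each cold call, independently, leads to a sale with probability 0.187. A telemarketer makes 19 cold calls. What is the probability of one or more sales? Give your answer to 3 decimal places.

0.980

P(at least one) = 1 − P(none) = 1 − (1 − 0.187)^19
= 1 − 0.01958 = 0.98042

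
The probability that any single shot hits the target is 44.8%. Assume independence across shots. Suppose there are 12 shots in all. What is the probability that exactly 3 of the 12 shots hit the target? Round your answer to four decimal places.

X ~ Binomial(n=12, p=0.448).
P(X=3) = C(12,3) · p^3 · (1−p)^9
= 220 · 0.089915 · 0.0047583 = 0.094126

0.0941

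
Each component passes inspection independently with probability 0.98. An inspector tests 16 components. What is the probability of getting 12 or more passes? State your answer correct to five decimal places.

X ~ Binomial(16, 0.98); P(X ≥ 12) = Σ C(16,k) p^k (1−p)^(16−k) over k:
  k=12: C(16,12)·0.98^12·0.02^4 = 0.0002285
  k=13: C(16,13)·0.98^13·0.02^3 = 0.0034452
  k=14: C(16,14)·0.98^14·0.02^2 = 0.0361748
  k=15: C(16,15)·0.98^15·0.02^1 = 0.2363421
  k=16: C(16,16)·0.98^16·0.02^0 = 0.7237977
Total = 0.9999884

0.99999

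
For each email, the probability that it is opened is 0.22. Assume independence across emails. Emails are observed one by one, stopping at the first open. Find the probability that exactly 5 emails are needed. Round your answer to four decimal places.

0.0814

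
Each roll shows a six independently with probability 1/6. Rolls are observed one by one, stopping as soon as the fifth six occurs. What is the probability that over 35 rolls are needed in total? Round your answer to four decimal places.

0.2843

Needing more than 35 rolls ⇔ fewer than 5 successes in the first 35. With X ~ Binomial(35, 0.166667), P(Y > 35) = P(X ≤ 4).
  k=0: C(35,0)·0.166667^0·0.833333^35 = 0.001693
  k=1: C(35,1)·0.166667^1·0.833333^34 = 0.011851
  k=2: C(35,2)·0.166667^2·0.833333^33 = 0.040293
  k=3: C(35,3)·0.166667^3·0.833333^32 = 0.088645
  k=4: C(35,4)·0.166667^4·0.833333^31 = 0.141833
P(X ≤ 4) = 0.284315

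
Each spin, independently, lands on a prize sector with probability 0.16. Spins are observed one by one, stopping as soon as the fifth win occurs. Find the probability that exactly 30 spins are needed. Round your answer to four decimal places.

0.0319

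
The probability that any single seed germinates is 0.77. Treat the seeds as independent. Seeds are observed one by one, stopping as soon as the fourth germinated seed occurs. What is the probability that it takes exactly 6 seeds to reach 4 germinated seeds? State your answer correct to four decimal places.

0.1860

Y = trial on which the fourth success occurs; negative binomial, r=4, p=0.77.
P(Y=6) = C(5,3) · p^4 · (1−p)^2
= 10 · 0.35153 · 0.0529 = 0.185960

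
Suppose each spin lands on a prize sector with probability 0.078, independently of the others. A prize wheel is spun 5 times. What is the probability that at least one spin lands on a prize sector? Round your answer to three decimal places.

P(at least one) = 1 − P(none) = 1 − (1 − 0.078)^5
= 1 − 0.66628 = 0.33372

0.334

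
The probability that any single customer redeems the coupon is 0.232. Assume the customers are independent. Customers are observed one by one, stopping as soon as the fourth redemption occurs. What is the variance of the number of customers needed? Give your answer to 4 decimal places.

57.0749

Y = total customers until the fourth success; negative binomial with r=4, p=0.232.
Var(Y) = r(1−p)/p² = 4·0.768 / 0.232² = 57.074911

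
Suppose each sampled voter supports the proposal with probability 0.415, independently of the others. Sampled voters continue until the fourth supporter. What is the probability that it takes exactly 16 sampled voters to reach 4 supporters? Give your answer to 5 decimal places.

0.02168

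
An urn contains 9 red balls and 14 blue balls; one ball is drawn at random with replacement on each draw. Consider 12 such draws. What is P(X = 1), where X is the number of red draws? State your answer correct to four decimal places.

0.0200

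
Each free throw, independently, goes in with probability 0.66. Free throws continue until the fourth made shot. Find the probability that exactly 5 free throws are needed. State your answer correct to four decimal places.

Y = trial on which the fourth success occurs; negative binomial, r=4, p=0.66.
P(Y=5) = C(4,3) · p^4 · (1−p)^1
= 4 · 0.18975 · 0.34 = 0.258056

0.2581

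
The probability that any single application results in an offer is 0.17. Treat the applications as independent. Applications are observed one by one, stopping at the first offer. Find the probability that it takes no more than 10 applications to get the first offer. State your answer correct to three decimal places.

0.845

Y = number of applications to the first success; geometric, p = 0.17.
P(Y ≤ 10) = 1 − (1−p)^10 = 1 − 0.15516 = 0.84484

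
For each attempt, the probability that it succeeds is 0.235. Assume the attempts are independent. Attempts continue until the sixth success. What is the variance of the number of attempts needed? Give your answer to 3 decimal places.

83.115

Y = total attempts until the sixth success; negative binomial with r=6, p=0.235.
Var(Y) = r(1−p)/p² = 6·0.765 / 0.235² = 83.11453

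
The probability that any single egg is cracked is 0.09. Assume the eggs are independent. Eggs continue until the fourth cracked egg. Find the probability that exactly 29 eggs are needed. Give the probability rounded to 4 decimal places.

Y = trial on which the fourth success occurs; negative binomial, r=4, p=0.09.
P(Y=29) = C(28,3) · p^4 · (1−p)^25
= 3276 · 6.561e-05 · 0.094631 = 0.020340

0.0203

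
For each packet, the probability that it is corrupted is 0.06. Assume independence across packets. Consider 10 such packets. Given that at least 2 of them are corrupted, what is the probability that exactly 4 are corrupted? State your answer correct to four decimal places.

X ~ Binomial(10, 0.06). Want P(X=4 | X≥2) = P(X=4) / P(X≥2).
P(X=4) = C(10,4)·0.06^4·0.94^6 = 0.001878
P(X≥2) = 1 − 0.538615 − 0.343797 = 0.117588
Ratio = 0.001878 / 0.117588 = 0.015967

0.0160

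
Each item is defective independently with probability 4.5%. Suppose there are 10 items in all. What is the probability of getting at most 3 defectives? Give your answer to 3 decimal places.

X ~ Binomial(10, 0.045); P(X ≤ 3) = Σ C(10,k) p^k (1−p)^(10−k) over k:
  k=0: C(10,0)·0.045^0·0.955^10 = 0.63101
  k=1: C(10,1)·0.045^1·0.955^9 = 0.29733
  k=2: C(10,2)·0.045^2·0.955^8 = 0.06305
  k=3: C(10,3)·0.045^3·0.955^7 = 0.00792
Total = 0.99931

0.999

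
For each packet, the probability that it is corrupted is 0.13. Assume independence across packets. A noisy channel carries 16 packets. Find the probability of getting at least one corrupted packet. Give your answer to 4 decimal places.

0.8923

P(at least one) = 1 − P(none) = 1 − (1 − 0.13)^16
= 1 − 0.107723 = 0.892277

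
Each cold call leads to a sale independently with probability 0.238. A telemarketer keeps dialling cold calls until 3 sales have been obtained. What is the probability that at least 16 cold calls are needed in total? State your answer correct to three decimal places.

0.270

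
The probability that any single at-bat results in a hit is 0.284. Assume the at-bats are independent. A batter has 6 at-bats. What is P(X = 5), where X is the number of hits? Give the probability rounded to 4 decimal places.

X ~ Binomial(n=6, p=0.284).
P(X=5) = C(6,5) · p^5 · (1−p)^1
= 6 · 0.0018475 · 0.716 = 0.007937

0.0079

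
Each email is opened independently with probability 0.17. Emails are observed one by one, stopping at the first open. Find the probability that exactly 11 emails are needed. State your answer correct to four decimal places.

Geometric (trials to first success), p = 0.17.
P(Y = 11) = (1−p)^10 · p = 0.15516 · 0.17 = 0.026377

0.0264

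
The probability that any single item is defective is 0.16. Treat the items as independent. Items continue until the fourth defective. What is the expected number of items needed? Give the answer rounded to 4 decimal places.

Y = total items until the fourth success; negative binomial with r=4, p=0.16.
E[Y] = r / p = 4 / 0.16 = 25.000000

25.0000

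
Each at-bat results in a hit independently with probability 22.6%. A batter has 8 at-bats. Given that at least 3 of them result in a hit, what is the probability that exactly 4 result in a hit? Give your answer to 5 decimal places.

X ~ Binomial(8, 0.226). Want P(X=4 | X≥3) = P(X=4) / P(X≥3).
P(X=4) = C(8,4)·0.226^4·0.774^4 = 0.0655384
P(X≥3) = 1 − 0.1288035 − 0.3008743 − 0.3074827 = 0.2628395
Ratio = 0.0655384 / 0.2628395 = 0.2493475

0.24935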